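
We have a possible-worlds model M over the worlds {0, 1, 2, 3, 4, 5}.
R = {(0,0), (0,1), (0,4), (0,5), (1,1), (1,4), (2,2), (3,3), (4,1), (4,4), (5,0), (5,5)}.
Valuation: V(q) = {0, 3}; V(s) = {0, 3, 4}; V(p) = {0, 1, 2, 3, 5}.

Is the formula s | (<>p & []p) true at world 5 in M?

Recall that []ψ holds at a world iff ψ holds at every accessible world, and <>ψ holds iff ψ holds at some accessible world.
At 5: s is false, <>p & []p is true, so s | (<>p & []p) is true.
  At 5: <>p is true, []p is true, so <>p & []p is true.
    At 5: <>p requires p at some successor in {0, 5}.
      p holds at 0, so <>p is true at 5.
    At 5: []p requires p at every successor {0, 5}.
      At 0: p is true.
      At 5: p is true.
    So []p is true at 5.

Yes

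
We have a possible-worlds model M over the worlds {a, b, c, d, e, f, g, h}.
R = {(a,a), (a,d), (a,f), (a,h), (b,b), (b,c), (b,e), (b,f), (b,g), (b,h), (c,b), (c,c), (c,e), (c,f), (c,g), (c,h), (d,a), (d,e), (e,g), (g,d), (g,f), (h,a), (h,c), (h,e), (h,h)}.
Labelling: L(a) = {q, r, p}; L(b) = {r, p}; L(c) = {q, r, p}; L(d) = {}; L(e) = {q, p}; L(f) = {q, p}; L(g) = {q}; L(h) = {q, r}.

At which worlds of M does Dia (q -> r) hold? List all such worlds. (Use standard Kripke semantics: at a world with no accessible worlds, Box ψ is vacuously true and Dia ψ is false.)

Let φ = Dia (q -> r). Evaluate φ at each world:
  a (successors {a, d, f, h}): φ is true.
  b (successors {b, c, e, f, g, h}): φ is true.
  c (successors {b, c, e, f, g, h}): φ is true.
  d (successors {a, e}): φ is true.
  e (successors {g}): φ is false.
  f (successors ∅): φ is false.
  g (successors {d, f}): φ is true.
  h (successors {a, c, e, h}): φ is true.
For instance, at c:
  At c: Dia (q -> r) requires q -> r at some successor in {b, c, e, f, g, h}.
    q -> r holds at b, so Dia (q -> r) is true at c.
Satisfying worlds: {a, b, c, d, g, h}

a, b, c, d, g, h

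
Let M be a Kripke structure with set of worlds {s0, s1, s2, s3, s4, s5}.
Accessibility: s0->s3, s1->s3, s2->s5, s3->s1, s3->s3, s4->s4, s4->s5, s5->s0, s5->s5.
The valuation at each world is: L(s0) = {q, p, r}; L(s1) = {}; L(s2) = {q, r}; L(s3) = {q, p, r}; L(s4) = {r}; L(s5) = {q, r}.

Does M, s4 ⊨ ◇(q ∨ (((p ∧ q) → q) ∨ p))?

Yes

At s4: ◇(q ∨ (((p ∧ q) → q) ∨ p)) requires q ∨ (((p ∧ q) → q) ∨ p) at some successor in {s4, s5}.
  q ∨ (((p ∧ q) → q) ∨ p) holds at s4, so ◇(q ∨ (((p ∧ q) → q) ∨ p)) is true at s4.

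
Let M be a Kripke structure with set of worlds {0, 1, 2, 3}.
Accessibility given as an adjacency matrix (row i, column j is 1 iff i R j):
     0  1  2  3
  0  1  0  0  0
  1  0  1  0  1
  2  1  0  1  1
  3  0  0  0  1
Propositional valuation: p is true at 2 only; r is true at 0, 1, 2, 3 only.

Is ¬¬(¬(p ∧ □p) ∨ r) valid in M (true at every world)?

Yes

Recall that □ψ holds at a world iff ψ holds at every accessible world, and ◇ψ holds iff ψ holds at some accessible world.
Let φ = ¬¬(¬(p ∧ □p) ∨ r). Evaluate φ at each world:
  0 (successors {0}): φ is true.
  1 (successors {1, 3}): φ is true.
  2 (successors {0, 2, 3}): φ is true.
  3 (successors {3}): φ is true.
For instance, at 0:
  At 0: ¬(¬(p ∧ □p) ∨ r) is false, so ¬¬(¬(p ∧ □p) ∨ r) is true.
    At 0: ¬(p ∧ □p) ∨ r is true, so ¬(¬(p ∧ □p) ∨ r) is false.
      At 0: ¬(p ∧ □p) is true, r is true, so ¬(p ∧ □p) ∨ r is true.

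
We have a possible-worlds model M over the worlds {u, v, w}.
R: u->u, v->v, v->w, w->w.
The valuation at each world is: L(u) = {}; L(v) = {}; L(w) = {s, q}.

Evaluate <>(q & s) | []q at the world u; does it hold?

At u: <>(q & s) is false, []q is false, so <>(q & s) | []q is false.
  At u: <>(q & s) requires q & s at some successor in {u}.
    At u: q & s is false.
  So <>(q & s) is false at u.
  At u: []q requires q at every successor {u}.
    q fails at u, so []q is false at u.

No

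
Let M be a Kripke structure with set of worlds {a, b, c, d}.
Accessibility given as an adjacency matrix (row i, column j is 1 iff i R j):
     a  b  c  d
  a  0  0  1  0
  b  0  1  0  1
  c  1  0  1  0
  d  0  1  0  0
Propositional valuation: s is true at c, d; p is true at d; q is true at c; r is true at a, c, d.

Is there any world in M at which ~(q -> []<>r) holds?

No

Let φ = ~(q -> []<>r). Evaluate φ at each world:
  a (successors {c}): φ is false.
  b (successors {b, d}): φ is false.
  c (successors {a, c}): φ is false.
  d (successors {b}): φ is false.
For instance, at d:
  At d: q -> []<>r is true, so ~(q -> []<>r) is false.
    At d: q is false, []<>r is true, so q -> []<>r is true.
      At d: []<>r requires <>r at every successor {b}.
        At b: <>r is true.
      So []<>r is true at d.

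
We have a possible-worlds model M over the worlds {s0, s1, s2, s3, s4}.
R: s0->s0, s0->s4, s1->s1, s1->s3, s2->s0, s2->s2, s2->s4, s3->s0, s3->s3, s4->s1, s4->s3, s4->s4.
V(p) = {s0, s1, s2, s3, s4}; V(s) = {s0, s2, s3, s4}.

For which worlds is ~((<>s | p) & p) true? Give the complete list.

none

Let φ = ~((<>s | p) & p). Evaluate φ at each world:
  s0 (successors {s0, s4}): φ is false.
  s1 (successors {s1, s3}): φ is false.
  s2 (successors {s0, s2, s4}): φ is false.
  s3 (successors {s0, s3}): φ is false.
  s4 (successors {s1, s3, s4}): φ is false.
For instance, at s4:
  At s4: (<>s | p) & p is true, so ~((<>s | p) & p) is false.
    At s4: <>s | p is true, p is true, so (<>s | p) & p is true.
      At s4: <>s is true, p is true, so <>s | p is true.
Satisfying worlds: none.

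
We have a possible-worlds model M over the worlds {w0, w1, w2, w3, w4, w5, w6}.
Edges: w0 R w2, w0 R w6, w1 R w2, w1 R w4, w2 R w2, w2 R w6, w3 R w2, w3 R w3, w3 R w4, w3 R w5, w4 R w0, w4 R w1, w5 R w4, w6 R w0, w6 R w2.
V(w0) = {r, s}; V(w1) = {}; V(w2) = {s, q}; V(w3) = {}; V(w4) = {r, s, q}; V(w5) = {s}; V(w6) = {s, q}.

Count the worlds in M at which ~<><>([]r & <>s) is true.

Let φ = ~<><>([]r & <>s). Evaluate φ at each world:
  w0 (successors {w2, w6}): φ is true.
  w1 (successors {w2, w4}): φ is true.
  w2 (successors {w2, w6}): φ is true.
  w3 (successors {w2, w3, w4, w5}): φ is false.
  w4 (successors {w0, w1}): φ is true.
  w5 (successors {w4}): φ is true.
  w6 (successors {w0, w2}): φ is true.
For instance, at w3:
  At w3: <><>([]r & <>s) is true, so ~<><>([]r & <>s) is false.
    At w3: <><>([]r & <>s) requires <>([]r & <>s) at some successor in {w2, w3, w4, w5}.
      <>([]r & <>s) holds at w3, so <><>([]r & <>s) is true at w3.
Satisfying worlds: {w0, w1, w2, w4, w5, w6}

6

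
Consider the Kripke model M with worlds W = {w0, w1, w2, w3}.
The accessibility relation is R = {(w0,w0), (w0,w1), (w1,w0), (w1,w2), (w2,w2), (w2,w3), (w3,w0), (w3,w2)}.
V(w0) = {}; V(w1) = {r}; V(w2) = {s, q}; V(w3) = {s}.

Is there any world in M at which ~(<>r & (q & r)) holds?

Yes

Let φ = ~(<>r & (q & r)). Evaluate φ at each world:
  w0 (successors {w0, w1}): φ is true.
  w1 (successors {w0, w2}): φ is true.
  w2 (successors {w2, w3}): φ is true.
  w3 (successors {w0, w2}): φ is true.
Detail at w0 (witness):
  At w0: <>r & (q & r) is false, so ~(<>r & (q & r)) is true.
    At w0: <>r is true, q & r is false, so <>r & (q & r) is false.
      At w0: <>r requires r at some successor in {w0, w1}.
        r holds at w1, so <>r is true at w0.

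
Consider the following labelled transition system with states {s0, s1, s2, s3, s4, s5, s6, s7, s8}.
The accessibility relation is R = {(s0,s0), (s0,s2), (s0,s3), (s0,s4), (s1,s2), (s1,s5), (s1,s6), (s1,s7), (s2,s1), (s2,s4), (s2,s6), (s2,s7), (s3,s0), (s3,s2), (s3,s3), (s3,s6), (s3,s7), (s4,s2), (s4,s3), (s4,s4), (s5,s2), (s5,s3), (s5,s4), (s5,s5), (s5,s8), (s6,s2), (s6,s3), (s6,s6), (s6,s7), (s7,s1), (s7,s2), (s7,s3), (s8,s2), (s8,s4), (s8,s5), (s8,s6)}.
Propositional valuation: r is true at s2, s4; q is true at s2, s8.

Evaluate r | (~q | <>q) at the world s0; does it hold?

At s0: r is false, ~q | <>q is true, so r | (~q | <>q) is true.
  At s0: ~q is true, <>q is true, so ~q | <>q is true.
    At s0: <>q requires q at some successor in {s0, s2, s3, s4}.
      q holds at s2, so <>q is true at s0.

Yes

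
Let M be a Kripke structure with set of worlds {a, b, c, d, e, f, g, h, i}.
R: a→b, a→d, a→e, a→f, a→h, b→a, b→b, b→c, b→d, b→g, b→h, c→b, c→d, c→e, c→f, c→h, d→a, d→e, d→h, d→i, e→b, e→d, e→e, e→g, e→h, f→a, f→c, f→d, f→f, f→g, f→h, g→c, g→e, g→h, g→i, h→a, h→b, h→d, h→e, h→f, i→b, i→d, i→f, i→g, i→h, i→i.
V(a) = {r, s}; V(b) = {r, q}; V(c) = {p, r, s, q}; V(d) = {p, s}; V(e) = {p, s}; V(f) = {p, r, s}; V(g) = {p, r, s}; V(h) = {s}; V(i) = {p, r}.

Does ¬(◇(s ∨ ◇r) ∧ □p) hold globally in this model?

Recall that □ψ holds at a world iff ψ holds at every accessible world, and ◇ψ holds iff ψ holds at some accessible world.
Let φ = ¬(◇(s ∨ ◇r) ∧ □p). Evaluate φ at each world:
  a (successors {b, d, e, f, h}): φ is true.
  b (successors {a, b, c, d, g, h}): φ is true.
  c (successors {b, d, e, f, h}): φ is true.
  d (successors {a, e, h, i}): φ is true.
  e (successors {b, d, e, g, h}): φ is true.
  f (successors {a, c, d, f, g, h}): φ is true.
  g (successors {c, e, h, i}): φ is true.
  h (successors {a, b, d, e, f}): φ is true.
  i (successors {b, d, f, g, h, i}): φ is true.
For instance, at a:
  At a: ◇(s ∨ ◇r) ∧ □p is false, so ¬(◇(s ∨ ◇r) ∧ □p) is true.
    At a: ◇(s ∨ ◇r) is true, □p is false, so ◇(s ∨ ◇r) ∧ □p is false.
      At a: ◇(s ∨ ◇r) requires s ∨ ◇r at some successor in {b, d, e, f, h}.
        s ∨ ◇r holds at b, so ◇(s ∨ ◇r) is true at a.
      At a: □p requires p at every successor {b, d, e, f, h}.
        p fails at b, so □p is false at a.

Yes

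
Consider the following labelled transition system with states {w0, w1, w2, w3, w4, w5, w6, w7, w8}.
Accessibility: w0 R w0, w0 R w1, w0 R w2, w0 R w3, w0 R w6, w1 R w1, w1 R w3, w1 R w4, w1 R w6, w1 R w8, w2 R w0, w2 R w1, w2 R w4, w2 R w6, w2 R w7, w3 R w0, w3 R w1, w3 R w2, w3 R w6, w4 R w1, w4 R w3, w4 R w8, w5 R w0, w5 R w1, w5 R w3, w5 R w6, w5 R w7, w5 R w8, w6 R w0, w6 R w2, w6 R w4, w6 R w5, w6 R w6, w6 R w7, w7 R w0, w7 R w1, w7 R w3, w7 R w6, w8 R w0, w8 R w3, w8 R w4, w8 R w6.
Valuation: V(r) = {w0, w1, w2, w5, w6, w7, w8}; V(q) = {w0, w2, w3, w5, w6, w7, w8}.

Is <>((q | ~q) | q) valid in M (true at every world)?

Let φ = <>((q | ~q) | q). Evaluate φ at each world:
  w0 (successors {w0, w1, w2, w3, w6}): φ is true.
  w1 (successors {w1, w3, w4, w6, w8}): φ is true.
  w2 (successors {w0, w1, w4, w6, w7}): φ is true.
  w3 (successors {w0, w1, w2, w6}): φ is true.
  w4 (successors {w1, w3, w8}): φ is true.
  w5 (successors {w0, w1, w3, w6, w7, w8}): φ is true.
  w6 (successors {w0, w2, w4, w5, w6, w7}): φ is true.
  w7 (successors {w0, w1, w3, w6}): φ is true.
  w8 (successors {w0, w3, w4, w6}): φ is true.
For instance, at w8:
  At w8: <>((q | ~q) | q) requires (q | ~q) | q at some successor in {w0, w3, w4, w6}.
    (q | ~q) | q holds at w0, so <>((q | ~q) | q) is true at w8.

Yes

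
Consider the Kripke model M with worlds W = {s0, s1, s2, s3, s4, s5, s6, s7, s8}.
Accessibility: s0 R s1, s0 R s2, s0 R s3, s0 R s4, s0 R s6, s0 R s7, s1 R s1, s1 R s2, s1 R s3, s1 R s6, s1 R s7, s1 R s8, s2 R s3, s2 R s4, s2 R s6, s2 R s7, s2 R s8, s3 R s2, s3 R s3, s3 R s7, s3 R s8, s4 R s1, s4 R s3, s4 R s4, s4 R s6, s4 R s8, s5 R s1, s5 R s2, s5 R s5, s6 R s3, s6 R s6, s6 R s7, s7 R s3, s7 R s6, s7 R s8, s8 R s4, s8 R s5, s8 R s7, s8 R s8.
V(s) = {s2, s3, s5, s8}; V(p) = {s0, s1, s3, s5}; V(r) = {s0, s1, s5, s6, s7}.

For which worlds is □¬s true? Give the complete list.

Let φ = □¬s. Evaluate φ at each world:
  s0 (successors {s1, s2, s3, s4, s6, s7}): φ is false.
  s1 (successors {s1, s2, s3, s6, s7, s8}): φ is false.
  s2 (successors {s3, s4, s6, s7, s8}): φ is false.
  s3 (successors {s2, s3, s7, s8}): φ is false.
  s4 (successors {s1, s3, s4, s6, s8}): φ is false.
  s5 (successors {s1, s2, s5}): φ is false.
  s6 (successors {s3, s6, s7}): φ is false.
  s7 (successors {s3, s6, s8}): φ is false.
  s8 (successors {s4, s5, s7, s8}): φ is false.
For instance, at s2:
  At s2: □¬s requires ¬s at every successor {s3, s4, s6, s7, s8}.
    ¬s fails at s3, so □¬s is false at s2.
Satisfying worlds: none.

none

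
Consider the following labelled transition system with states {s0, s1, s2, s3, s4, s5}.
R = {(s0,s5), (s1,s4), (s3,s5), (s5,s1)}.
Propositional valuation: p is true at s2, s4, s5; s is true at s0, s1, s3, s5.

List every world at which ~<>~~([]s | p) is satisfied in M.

s2, s4, s5

Recall that []ψ holds at a world iff ψ holds at every accessible world, and <>ψ holds iff ψ holds at some accessible world.
Let φ = ~<>~~([]s | p). Evaluate φ at each world:
  s0 (successors {s5}): φ is false.
  s1 (successors {s4}): φ is false.
  s2 (successors ∅): φ is true.
  s3 (successors {s5}): φ is false.
  s4 (successors ∅): φ is true.
  s5 (successors {s1}): φ is true.
For instance, at s0:
  At s0: <>~~([]s | p) is true, so ~<>~~([]s | p) is false.
    At s0: <>~~([]s | p) requires ~~([]s | p) at some successor in {s5}.
      ~~([]s | p) holds at s5, so <>~~([]s | p) is true at s0.
Satisfying worlds: {s2, s4, s5}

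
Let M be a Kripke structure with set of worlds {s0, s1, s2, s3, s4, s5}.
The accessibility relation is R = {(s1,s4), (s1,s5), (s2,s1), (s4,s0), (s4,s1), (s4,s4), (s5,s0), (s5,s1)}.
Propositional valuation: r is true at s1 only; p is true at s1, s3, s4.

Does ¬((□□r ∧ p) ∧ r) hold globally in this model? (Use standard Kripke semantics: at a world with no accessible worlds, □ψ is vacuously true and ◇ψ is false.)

Yes

Let φ = ¬((□□r ∧ p) ∧ r). Evaluate φ at each world:
  s0 (successors ∅): φ is true.
  s1 (successors {s4, s5}): φ is true.
  s2 (successors {s1}): φ is true.
  s3 (successors ∅): φ is true.
  s4 (successors {s0, s1, s4}): φ is true.
  s5 (successors {s0, s1}): φ is true.
For instance, at s1:
  At s1: (□□r ∧ p) ∧ r is false, so ¬((□□r ∧ p) ∧ r) is true.
    At s1: □□r ∧ p is false, r is true, so (□□r ∧ p) ∧ r is false.
      At s1: □□r is false, p is true, so □□r ∧ p is false.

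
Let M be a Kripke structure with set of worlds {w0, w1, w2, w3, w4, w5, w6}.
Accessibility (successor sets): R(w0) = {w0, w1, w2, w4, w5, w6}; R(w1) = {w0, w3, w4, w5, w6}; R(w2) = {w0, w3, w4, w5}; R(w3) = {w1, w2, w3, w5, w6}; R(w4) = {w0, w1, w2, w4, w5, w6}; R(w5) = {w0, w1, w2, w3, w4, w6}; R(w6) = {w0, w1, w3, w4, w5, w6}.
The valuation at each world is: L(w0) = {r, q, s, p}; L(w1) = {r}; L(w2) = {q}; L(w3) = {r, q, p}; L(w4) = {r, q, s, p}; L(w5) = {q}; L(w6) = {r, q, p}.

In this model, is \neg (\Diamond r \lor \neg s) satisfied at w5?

At w5: \Diamond r \lor \neg s is true, so \neg (\Diamond r \lor \neg s) is false.
  At w5: \Diamond r is true, \neg s is true, so \Diamond r \lor \neg s is true.
    At w5: \Diamond r requires r at some successor in {w0, w1, w2, w3, w4, w6}.
      r holds at w0, so \Diamond r is true at w5.

No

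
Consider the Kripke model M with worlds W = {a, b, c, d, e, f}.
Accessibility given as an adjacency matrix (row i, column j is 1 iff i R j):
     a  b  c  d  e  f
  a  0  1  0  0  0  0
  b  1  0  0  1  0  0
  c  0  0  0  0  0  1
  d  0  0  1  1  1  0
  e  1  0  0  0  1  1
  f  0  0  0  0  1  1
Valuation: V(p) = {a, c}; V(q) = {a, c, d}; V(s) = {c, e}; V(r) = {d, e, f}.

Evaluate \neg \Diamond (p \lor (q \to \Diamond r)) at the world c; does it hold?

No

At c: \Diamond (p \lor (q \to \Diamond r)) is true, so \neg \Diamond (p \lor (q \to \Diamond r)) is false.
  At c: \Diamond (p \lor (q \to \Diamond r)) requires p \lor (q \to \Diamond r) at some successor in {f}.
    p \lor (q \to \Diamond r) holds at f, so \Diamond (p \lor (q \to \Diamond r)) is true at c.
      At f: p is false, q \to \Diamond r is true, so p \lor (q \to \Diamond r) is true.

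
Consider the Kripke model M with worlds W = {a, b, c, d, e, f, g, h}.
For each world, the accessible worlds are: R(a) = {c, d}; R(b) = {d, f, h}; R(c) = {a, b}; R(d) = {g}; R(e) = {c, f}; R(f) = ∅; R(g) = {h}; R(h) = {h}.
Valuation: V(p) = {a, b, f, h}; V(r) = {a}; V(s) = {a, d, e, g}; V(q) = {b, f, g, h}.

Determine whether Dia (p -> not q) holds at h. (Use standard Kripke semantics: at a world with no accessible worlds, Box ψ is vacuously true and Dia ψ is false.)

No

At h: Dia (p -> not q) requires p -> not q at some successor in {h}.
  At h: p -> not q is false.
So Dia (p -> not q) is false at h.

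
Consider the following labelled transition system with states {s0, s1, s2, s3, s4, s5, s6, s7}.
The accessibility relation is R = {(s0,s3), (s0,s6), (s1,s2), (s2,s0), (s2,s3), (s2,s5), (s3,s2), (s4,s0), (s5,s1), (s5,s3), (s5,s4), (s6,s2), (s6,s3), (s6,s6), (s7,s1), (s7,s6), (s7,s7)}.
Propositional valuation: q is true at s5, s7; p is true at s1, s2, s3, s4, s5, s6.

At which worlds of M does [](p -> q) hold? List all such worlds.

Let φ = [](p -> q). Evaluate φ at each world:
  s0 (successors {s3, s6}): φ is false.
  s1 (successors {s2}): φ is false.
  s2 (successors {s0, s3, s5}): φ is false.
  s3 (successors {s2}): φ is false.
  s4 (successors {s0}): φ is true.
  s5 (successors {s1, s3, s4}): φ is false.
  s6 (successors {s2, s3, s6}): φ is false.
  s7 (successors {s1, s6, s7}): φ is false.
For instance, at s3:
  At s3: [](p -> q) requires p -> q at every successor {s2}.
    p -> q fails at s2, so [](p -> q) is false at s3.
Satisfying worlds: {s4}

s4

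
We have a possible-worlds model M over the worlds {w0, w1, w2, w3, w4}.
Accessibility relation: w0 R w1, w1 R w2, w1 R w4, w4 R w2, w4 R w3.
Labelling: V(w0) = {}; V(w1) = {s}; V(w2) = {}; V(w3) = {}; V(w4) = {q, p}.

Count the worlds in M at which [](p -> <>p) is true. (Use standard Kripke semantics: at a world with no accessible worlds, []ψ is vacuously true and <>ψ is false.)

Let φ = [](p -> <>p). Evaluate φ at each world:
  w0 (successors {w1}): φ is true.
  w1 (successors {w2, w4}): φ is false.
  w2 (successors ∅): φ is true.
  w3 (successors ∅): φ is true.
  w4 (successors {w2, w3}): φ is true.
For instance, at w4:
  At w4: [](p -> <>p) requires p -> <>p at every successor {w2, w3}.
      At w2: p is false, <>p is false, so p -> <>p is true.
      At w3: p is false, <>p is false, so p -> <>p is true.
  So [](p -> <>p) is true at w4.
Satisfying worlds: {w0, w2, w3, w4}

4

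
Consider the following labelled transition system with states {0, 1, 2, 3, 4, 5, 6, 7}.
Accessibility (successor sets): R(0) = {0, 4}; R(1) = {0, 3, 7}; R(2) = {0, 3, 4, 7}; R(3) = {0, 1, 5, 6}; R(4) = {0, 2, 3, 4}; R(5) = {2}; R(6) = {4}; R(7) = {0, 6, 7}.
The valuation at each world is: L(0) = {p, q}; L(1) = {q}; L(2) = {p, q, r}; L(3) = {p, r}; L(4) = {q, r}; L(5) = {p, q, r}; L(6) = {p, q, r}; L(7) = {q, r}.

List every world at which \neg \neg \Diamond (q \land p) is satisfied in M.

Let φ = \neg \neg \Diamond (q \land p). Evaluate φ at each world:
  0 (successors {0, 4}): φ is true.
  1 (successors {0, 3, 7}): φ is true.
  2 (successors {0, 3, 4, 7}): φ is true.
  3 (successors {0, 1, 5, 6}): φ is true.
  4 (successors {0, 2, 3, 4}): φ is true.
  5 (successors {2}): φ is true.
  6 (successors {4}): φ is false.
  7 (successors {0, 6, 7}): φ is true.
For instance, at 0:
  At 0: \neg \Diamond (q \land p) is false, so \neg \neg \Diamond (q \land p) is true.
    At 0: \Diamond (q \land p) is true, so \neg \Diamond (q \land p) is false.
      At 0: \Diamond (q \land p) requires q \land p at some successor in {0, 4}.
        q \land p holds at 0, so \Diamond (q \land p) is true at 0.
Satisfying worlds: {0, 1, 2, 3, 4, 5, 7}

0, 1, 2, 3, 4, 5, 7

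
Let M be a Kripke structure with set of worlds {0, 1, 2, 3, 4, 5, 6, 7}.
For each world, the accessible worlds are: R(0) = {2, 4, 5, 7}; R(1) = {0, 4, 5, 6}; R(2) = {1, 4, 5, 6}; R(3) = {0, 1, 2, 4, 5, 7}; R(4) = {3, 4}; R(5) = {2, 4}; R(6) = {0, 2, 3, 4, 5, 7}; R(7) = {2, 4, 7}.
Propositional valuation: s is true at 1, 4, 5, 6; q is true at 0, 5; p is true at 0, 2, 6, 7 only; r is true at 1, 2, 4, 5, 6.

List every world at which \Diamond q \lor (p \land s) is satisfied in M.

Let φ = \Diamond q \lor (p \land s). Evaluate φ at each world:
  0 (successors {2, 4, 5, 7}): φ is true.
  1 (successors {0, 4, 5, 6}): φ is true.
  2 (successors {1, 4, 5, 6}): φ is true.
  3 (successors {0, 1, 2, 4, 5, 7}): φ is true.
  4 (successors {3, 4}): φ is false.
  5 (successors {2, 4}): φ is false.
  6 (successors {0, 2, 3, 4, 5, 7}): φ is true.
  7 (successors {2, 4, 7}): φ is false.
For instance, at 5:
  At 5: \Diamond q is false, p \land s is false, so \Diamond q \lor (p \land s) is false.
    At 5: \Diamond q requires q at some successor in {2, 4}.
      At 2: q is false.
      At 4: q is false.
    So \Diamond q is false at 5.
Satisfying worlds: {0, 1, 2, 3, 6}

0, 1, 2, 3, 6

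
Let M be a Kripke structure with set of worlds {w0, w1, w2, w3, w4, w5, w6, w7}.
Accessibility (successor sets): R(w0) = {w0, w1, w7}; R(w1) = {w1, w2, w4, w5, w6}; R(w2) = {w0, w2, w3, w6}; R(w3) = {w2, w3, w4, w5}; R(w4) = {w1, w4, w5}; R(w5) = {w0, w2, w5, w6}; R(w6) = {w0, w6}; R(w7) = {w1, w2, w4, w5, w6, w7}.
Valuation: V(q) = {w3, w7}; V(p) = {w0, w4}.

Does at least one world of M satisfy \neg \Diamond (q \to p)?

No

Let φ = \neg \Diamond (q \to p). Evaluate φ at each world:
  w0 (successors {w0, w1, w7}): φ is false.
  w1 (successors {w1, w2, w4, w5, w6}): φ is false.
  w2 (successors {w0, w2, w3, w6}): φ is false.
  w3 (successors {w2, w3, w4, w5}): φ is false.
  w4 (successors {w1, w4, w5}): φ is false.
  w5 (successors {w0, w2, w5, w6}): φ is false.
  w6 (successors {w0, w6}): φ is false.
  w7 (successors {w1, w2, w4, w5, w6, w7}): φ is false.
For instance, at w1:
  At w1: \Diamond (q \to p) is true, so \neg \Diamond (q \to p) is false.
    At w1: \Diamond (q \to p) requires q \to p at some successor in {w1, w2, w4, w5, w6}.
      q \to p holds at w1, so \Diamond (q \to p) is true at w1.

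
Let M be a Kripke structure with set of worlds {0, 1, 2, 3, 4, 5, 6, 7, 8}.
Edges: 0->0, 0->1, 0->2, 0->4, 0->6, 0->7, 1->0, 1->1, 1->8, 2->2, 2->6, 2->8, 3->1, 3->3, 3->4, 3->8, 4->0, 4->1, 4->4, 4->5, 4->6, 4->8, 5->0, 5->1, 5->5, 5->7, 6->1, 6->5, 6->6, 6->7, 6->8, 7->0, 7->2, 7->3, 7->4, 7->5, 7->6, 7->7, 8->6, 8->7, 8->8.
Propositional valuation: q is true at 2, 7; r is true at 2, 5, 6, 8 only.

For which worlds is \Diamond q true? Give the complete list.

0, 2, 5, 6, 7, 8

Recall that \Diamond ψ holds at a world iff ψ holds at some accessible world.
Let φ = \Diamond q. Evaluate φ at each world:
  0 (successors {0, 1, 2, 4, 6, 7}): φ is true.
  1 (successors {0, 1, 8}): φ is false.
  2 (successors {2, 6, 8}): φ is true.
  3 (successors {1, 3, 4, 8}): φ is false.
  4 (successors {0, 1, 4, 5, 6, 8}): φ is false.
  5 (successors {0, 1, 5, 7}): φ is true.
  6 (successors {1, 5, 6, 7, 8}): φ is true.
  7 (successors {0, 2, 3, 4, 5, 6, 7}): φ is true.
  8 (successors {6, 7, 8}): φ is true.
For instance, at 3:
  At 3: \Diamond q requires q at some successor in {1, 3, 4, 8}.
    At 1: q is false.
    At 3: q is false.
    At 4: q is false.
    At 8: q is false.
  So \Diamond q is false at 3.
Satisfying worlds: {0, 2, 5, 6, 7, 8}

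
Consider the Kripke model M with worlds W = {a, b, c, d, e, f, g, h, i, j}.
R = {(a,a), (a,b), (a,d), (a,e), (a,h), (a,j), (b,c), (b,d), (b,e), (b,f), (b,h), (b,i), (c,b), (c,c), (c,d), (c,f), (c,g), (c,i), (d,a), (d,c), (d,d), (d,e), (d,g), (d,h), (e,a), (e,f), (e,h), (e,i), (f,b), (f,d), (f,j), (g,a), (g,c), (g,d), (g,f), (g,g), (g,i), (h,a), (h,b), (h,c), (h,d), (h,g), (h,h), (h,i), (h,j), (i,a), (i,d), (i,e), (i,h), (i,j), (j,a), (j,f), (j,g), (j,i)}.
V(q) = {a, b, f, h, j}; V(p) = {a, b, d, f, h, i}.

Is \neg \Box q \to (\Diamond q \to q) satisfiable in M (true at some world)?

Yes

Let φ = \neg \Box q \to (\Diamond q \to q). Evaluate φ at each world:
  a (successors {a, b, d, e, h, j}): φ is true.
  b (successors {c, d, e, f, h, i}): φ is true.
  c (successors {b, c, d, f, g, i}): φ is false.
  d (successors {a, c, d, e, g, h}): φ is false.
  e (successors {a, f, h, i}): φ is false.
  f (successors {b, d, j}): φ is true.
  g (successors {a, c, d, f, g, i}): φ is false.
  h (successors {a, b, c, d, g, h, i, j}): φ is true.
  i (successors {a, d, e, h, j}): φ is false.
  j (successors {a, f, g, i}): φ is true.
Detail at a (witness):
  At a: \neg \Box q is true, \Diamond q \to q is true, so \neg \Box q \to (\Diamond q \to q) is true.
    At a: \Box q is false, so \neg \Box q is true.
      At a: \Box q requires q at every successor {a, b, d, e, h, j}.
        q fails at d, so \Box q is false at a.
    At a: \Diamond q is true, q is true, so \Diamond q \to q is true.
      At a: \Diamond q requires q at some successor in {a, b, d, e, h, j}.
        q holds at a, so \Diamond q is true at a.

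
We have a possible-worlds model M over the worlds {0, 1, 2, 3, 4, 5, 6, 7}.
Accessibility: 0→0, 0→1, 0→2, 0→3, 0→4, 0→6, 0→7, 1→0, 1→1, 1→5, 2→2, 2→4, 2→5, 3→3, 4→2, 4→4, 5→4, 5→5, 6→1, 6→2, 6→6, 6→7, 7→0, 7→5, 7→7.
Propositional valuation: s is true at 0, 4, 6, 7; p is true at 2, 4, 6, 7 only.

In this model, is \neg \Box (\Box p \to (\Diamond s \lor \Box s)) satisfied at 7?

No

Recall that \Box ψ holds at a world iff ψ holds at every accessible world, and \Diamond ψ holds iff ψ holds at some accessible world.
At 7: \Box (\Box p \to (\Diamond s \lor \Box s)) is true, so \neg \Box (\Box p \to (\Diamond s \lor \Box s)) is false.
  At 7: \Box (\Box p \to (\Diamond s \lor \Box s)) requires \Box p \to (\Diamond s \lor \Box s) at every successor {0, 5, 7}.
      At 0: \Box p is false, \Diamond s \lor \Box s is true, so \Box p \to (\Diamond s \lor \Box s) is true.
      At 5: \Box p is false, \Diamond s \lor \Box s is true, so \Box p \to (\Diamond s \lor \Box s) is true.
      At 7: \Box p is false, \Diamond s \lor \Box s is true, so \Box p \to (\Diamond s \lor \Box s) is true.
  So \Box (\Box p \to (\Diamond s \lor \Box s)) is true at 7.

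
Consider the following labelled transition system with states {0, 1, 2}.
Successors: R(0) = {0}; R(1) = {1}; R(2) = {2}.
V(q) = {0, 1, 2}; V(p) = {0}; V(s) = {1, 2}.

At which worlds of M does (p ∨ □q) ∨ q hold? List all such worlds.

0, 1, 2

Recall that □ψ holds at a world iff ψ holds at every accessible world, and ◇ψ holds iff ψ holds at some accessible world.
Let φ = (p ∨ □q) ∨ q. Evaluate φ at each world:
  0 (successors {0}): φ is true.
  1 (successors {1}): φ is true.
  2 (successors {2}): φ is true.
For instance, at 0:
  At 0: p ∨ □q is true, q is true, so (p ∨ □q) ∨ q is true.
    At 0: p is true, □q is true, so p ∨ □q is true.
      At 0: □q requires q at every successor {0}.
        At 0: q is true.
      So □q is true at 0.
Satisfying worlds: {0, 1, 2}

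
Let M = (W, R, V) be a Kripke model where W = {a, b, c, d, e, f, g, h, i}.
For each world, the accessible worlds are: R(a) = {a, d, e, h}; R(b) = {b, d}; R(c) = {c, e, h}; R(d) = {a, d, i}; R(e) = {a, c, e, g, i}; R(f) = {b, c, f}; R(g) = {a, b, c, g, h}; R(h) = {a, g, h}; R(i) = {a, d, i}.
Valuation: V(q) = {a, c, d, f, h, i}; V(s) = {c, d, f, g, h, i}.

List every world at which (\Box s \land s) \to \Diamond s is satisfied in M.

a, b, c, d, e, f, g, h, i

Recall that \Box ψ holds at a world iff ψ holds at every accessible world, and \Diamond ψ holds iff ψ holds at some accessible world.
Let φ = (\Box s \land s) \to \Diamond s. Evaluate φ at each world:
  a (successors {a, d, e, h}): φ is true.
  b (successors {b, d}): φ is true.
  c (successors {c, e, h}): φ is true.
  d (successors {a, d, i}): φ is true.
  e (successors {a, c, e, g, i}): φ is true.
  f (successors {b, c, f}): φ is true.
  g (successors {a, b, c, g, h}): φ is true.
  h (successors {a, g, h}): φ is true.
  i (successors {a, d, i}): φ is true.
For instance, at f:
  At f: \Box s \land s is false, \Diamond s is true, so (\Box s \land s) \to \Diamond s is true.
    At f: \Box s is false, s is true, so \Box s \land s is false.
      At f: \Box s requires s at every successor {b, c, f}.
        s fails at b, so \Box s is false at f.
    At f: \Diamond s requires s at some successor in {b, c, f}.
      s holds at c, so \Diamond s is true at f.
Satisfying worlds: {a, b, c, d, e, f, g, h, i}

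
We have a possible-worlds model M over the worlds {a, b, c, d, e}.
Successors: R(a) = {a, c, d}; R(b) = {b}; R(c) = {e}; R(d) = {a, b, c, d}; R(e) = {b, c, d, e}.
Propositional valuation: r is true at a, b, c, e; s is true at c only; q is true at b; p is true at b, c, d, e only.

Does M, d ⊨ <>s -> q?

At d: <>s is true, q is false, so <>s -> q is false.
  At d: <>s requires s at some successor in {a, b, c, d}.
    s holds at c, so <>s is true at d.

No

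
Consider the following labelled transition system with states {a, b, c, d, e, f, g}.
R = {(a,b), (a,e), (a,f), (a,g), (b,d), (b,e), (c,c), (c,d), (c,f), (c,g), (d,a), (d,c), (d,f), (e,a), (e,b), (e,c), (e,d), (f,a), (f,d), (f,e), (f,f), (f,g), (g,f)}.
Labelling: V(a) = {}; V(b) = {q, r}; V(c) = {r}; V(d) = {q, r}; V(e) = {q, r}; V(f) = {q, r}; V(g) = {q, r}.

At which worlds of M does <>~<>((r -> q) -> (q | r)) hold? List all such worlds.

none

Let φ = <>~<>((r -> q) -> (q | r)). Evaluate φ at each world:
  a (successors {b, e, f, g}): φ is false.
  b (successors {d, e}): φ is false.
  c (successors {c, d, f, g}): φ is false.
  d (successors {a, c, f}): φ is false.
  e (successors {a, b, c, d}): φ is false.
  f (successors {a, d, e, f, g}): φ is false.
  g (successors {f}): φ is false.
For instance, at a:
  At a: <>~<>((r -> q) -> (q | r)) requires ~<>((r -> q) -> (q | r)) at some successor in {b, e, f, g}.
    At b: ~<>((r -> q) -> (q | r)) is false.
    At e: ~<>((r -> q) -> (q | r)) is false.
    At f: ~<>((r -> q) -> (q | r)) is false.
    At g: ~<>((r -> q) -> (q | r)) is false.
  So <>~<>((r -> q) -> (q | r)) is false at a.
Satisfying worlds: none.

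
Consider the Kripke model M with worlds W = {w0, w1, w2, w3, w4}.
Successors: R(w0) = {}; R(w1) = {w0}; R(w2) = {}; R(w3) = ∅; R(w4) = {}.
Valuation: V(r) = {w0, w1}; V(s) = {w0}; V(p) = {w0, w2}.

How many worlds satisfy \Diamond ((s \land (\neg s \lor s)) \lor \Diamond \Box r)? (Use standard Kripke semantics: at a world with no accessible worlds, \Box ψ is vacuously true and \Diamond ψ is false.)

1

Let φ = \Diamond ((s \land (\neg s \lor s)) \lor \Diamond \Box r). Evaluate φ at each world:
  w0 (successors ∅): φ is false.
  w1 (successors {w0}): φ is true.
  w2 (successors ∅): φ is false.
  w3 (successors ∅): φ is false.
  w4 (successors ∅): φ is false.
For instance, at w1:
  At w1: \Diamond ((s \land (\neg s \lor s)) \lor \Diamond \Box r) requires (s \land (\neg s \lor s)) \lor \Diamond \Box r at some successor in {w0}.
    (s \land (\neg s \lor s)) \lor \Diamond \Box r holds at w0, so \Diamond ((s \land (\neg s \lor s)) \lor \Diamond \Box r) is true at w1.
      At w0: s \land (\neg s \lor s) is true, \Diamond \Box r is false, so (s \land (\neg s \lor s)) \lor \Diamond \Box r is true.
Satisfying worlds: {w1}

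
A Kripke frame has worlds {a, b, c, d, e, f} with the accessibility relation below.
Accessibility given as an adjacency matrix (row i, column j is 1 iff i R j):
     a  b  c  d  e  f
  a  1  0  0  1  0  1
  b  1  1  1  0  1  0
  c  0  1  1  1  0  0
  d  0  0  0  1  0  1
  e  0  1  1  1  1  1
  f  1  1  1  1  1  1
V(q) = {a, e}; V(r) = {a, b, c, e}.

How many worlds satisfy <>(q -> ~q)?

6

Let φ = <>(q -> ~q). Evaluate φ at each world:
  a (successors {a, d, f}): φ is true.
  b (successors {a, b, c, e}): φ is true.
  c (successors {b, c, d}): φ is true.
  d (successors {d, f}): φ is true.
  e (successors {b, c, d, e, f}): φ is true.
  f (successors {a, b, c, d, e, f}): φ is true.
For instance, at b:
  At b: <>(q -> ~q) requires q -> ~q at some successor in {a, b, c, e}.
    q -> ~q holds at b, so <>(q -> ~q) is true at b.
Satisfying worlds: {a, b, c, d, e, f}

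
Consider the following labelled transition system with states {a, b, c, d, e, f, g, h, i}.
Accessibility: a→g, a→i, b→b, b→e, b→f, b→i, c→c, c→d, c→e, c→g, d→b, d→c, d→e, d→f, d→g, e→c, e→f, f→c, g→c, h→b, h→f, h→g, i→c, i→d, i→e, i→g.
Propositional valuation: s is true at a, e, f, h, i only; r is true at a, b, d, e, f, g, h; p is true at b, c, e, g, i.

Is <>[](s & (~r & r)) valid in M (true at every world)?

No

Let φ = <>[](s & (~r & r)). Evaluate φ at each world:
  a (successors {g, i}): φ is false.
  b (successors {b, e, f, i}): φ is false.
  c (successors {c, d, e, g}): φ is false.
  d (successors {b, c, e, f, g}): φ is false.
  e (successors {c, f}): φ is false.
  f (successors {c}): φ is false.
  g (successors {c}): φ is false.
  h (successors {b, f, g}): φ is false.
  i (successors {c, d, e, g}): φ is false.
Detail at a (counterexample):
  At a: <>[](s & (~r & r)) requires [](s & (~r & r)) at some successor in {g, i}.
    At g: [](s & (~r & r)) is false.
    At i: [](s & (~r & r)) is false.
  So <>[](s & (~r & r)) is false at a.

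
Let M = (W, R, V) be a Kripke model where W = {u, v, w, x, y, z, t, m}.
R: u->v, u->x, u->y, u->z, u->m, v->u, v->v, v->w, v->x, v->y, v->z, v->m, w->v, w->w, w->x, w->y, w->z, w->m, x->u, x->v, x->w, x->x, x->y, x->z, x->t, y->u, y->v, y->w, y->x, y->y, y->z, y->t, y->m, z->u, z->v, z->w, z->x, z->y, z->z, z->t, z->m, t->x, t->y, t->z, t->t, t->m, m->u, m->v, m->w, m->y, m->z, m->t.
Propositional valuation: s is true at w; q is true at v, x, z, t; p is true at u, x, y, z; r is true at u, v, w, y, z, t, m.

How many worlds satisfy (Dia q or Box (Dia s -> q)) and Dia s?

Let φ = (Dia q or Box (Dia s -> q)) and Dia s. Evaluate φ at each world:
  u (successors {v, x, y, z, m}): φ is false.
  v (successors {u, v, w, x, y, z, m}): φ is true.
  w (successors {v, w, x, y, z, m}): φ is true.
  x (successors {u, v, w, x, y, z, t}): φ is true.
  y (successors {u, v, w, x, y, z, t, m}): φ is true.
  z (successors {u, v, w, x, y, z, t, m}): φ is true.
  t (successors {x, y, z, t, m}): φ is false.
  m (successors {u, v, w, y, z, t}): φ is true.
For instance, at m:
  At m: Dia q or Box (Dia s -> q) is true, Dia s is true, so (Dia q or Box (Dia s -> q)) and Dia s is true.
    At m: Dia q is true, Box (Dia s -> q) is false, so Dia q or Box (Dia s -> q) is true.
      At m: Dia q requires q at some successor in {u, v, w, y, z, t}.
        q holds at v, so Dia q is true at m.
      At m: Box (Dia s -> q) requires Dia s -> q at every successor {u, v, w, y, z, t}.
        Dia s -> q fails at w, so Box (Dia s -> q) is false at m.
    At m: Dia s requires s at some successor in {u, v, w, y, z, t}.
      s holds at w, so Dia s is true at m.
Satisfying worlds: {v, w, x, y, z, m}

6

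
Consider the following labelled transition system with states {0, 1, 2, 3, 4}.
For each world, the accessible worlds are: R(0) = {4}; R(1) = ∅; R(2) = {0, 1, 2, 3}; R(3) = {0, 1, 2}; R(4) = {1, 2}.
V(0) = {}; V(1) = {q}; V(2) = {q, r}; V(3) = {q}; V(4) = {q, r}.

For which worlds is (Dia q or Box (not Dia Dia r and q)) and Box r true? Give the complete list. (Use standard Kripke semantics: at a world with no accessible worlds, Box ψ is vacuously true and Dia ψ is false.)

0, 1

Let φ = (Dia q or Box (not Dia Dia r and q)) and Box r. Evaluate φ at each world:
  0 (successors {4}): φ is true.
  1 (successors ∅): φ is true.
  2 (successors {0, 1, 2, 3}): φ is false.
  3 (successors {0, 1, 2}): φ is false.
  4 (successors {1, 2}): φ is false.
For instance, at 4:
  At 4: Dia q or Box (not Dia Dia r and q) is true, Box r is false, so (Dia q or Box (not Dia Dia r and q)) and Box r is false.
    At 4: Dia q is true, Box (not Dia Dia r and q) is false, so Dia q or Box (not Dia Dia r and q) is true.
      At 4: Dia q requires q at some successor in {1, 2}.
        q holds at 1, so Dia q is true at 4.
      At 4: Box (not Dia Dia r and q) requires not Dia Dia r and q at every successor {1, 2}.
        not Dia Dia r and q fails at 2, so Box (not Dia Dia r and q) is false at 4.
    At 4: Box r requires r at every successor {1, 2}.
      r fails at 1, so Box r is false at 4.
Satisfying worlds: {0, 1}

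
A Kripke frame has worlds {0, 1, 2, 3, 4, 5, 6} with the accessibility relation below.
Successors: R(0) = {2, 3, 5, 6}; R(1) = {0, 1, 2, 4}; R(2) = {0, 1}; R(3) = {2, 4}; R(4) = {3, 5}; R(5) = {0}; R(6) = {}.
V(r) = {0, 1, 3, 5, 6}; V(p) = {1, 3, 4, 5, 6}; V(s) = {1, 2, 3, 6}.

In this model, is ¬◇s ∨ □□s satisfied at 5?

Yes

At 5: ¬◇s is true, □□s is false, so ¬◇s ∨ □□s is true.
  At 5: ◇s is false, so ¬◇s is true.
    At 5: ◇s requires s at some successor in {0}.
      At 0: s is false.
    So ◇s is false at 5.
  At 5: □□s requires □s at every successor {0}.
    □s fails at 0, so □□s is false at 5.
      At 0: □s requires s at every successor {2, 3, 5, 6}.
        s fails at 5, so □s is false at 0.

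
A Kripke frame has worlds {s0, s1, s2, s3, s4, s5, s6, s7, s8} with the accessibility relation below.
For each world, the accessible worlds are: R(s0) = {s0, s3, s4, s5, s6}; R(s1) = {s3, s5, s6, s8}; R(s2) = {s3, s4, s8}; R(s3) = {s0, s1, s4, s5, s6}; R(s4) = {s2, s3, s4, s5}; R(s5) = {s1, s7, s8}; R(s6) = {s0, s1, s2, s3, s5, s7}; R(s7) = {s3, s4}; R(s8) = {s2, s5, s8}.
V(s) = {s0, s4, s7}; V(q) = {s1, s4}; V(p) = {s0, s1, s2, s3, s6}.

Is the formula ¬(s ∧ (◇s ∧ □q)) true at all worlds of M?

Yes

Let φ = ¬(s ∧ (◇s ∧ □q)). Evaluate φ at each world:
  s0 (successors {s0, s3, s4, s5, s6}): φ is true.
  s1 (successors {s3, s5, s6, s8}): φ is true.
  s2 (successors {s3, s4, s8}): φ is true.
  s3 (successors {s0, s1, s4, s5, s6}): φ is true.
  s4 (successors {s2, s3, s4, s5}): φ is true.
  s5 (successors {s1, s7, s8}): φ is true.
  s6 (successors {s0, s1, s2, s3, s5, s7}): φ is true.
  s7 (successors {s3, s4}): φ is true.
  s8 (successors {s2, s5, s8}): φ is true.
For instance, at s7:
  At s7: s ∧ (◇s ∧ □q) is false, so ¬(s ∧ (◇s ∧ □q)) is true.
    At s7: s is true, ◇s ∧ □q is false, so s ∧ (◇s ∧ □q) is false.
      At s7: ◇s is true, □q is false, so ◇s ∧ □q is false.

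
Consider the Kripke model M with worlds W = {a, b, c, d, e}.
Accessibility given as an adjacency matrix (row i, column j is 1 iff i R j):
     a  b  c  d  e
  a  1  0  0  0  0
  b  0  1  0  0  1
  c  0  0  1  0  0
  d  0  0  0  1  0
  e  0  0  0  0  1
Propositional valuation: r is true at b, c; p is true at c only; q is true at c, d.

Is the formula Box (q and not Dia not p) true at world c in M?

At c: Box (q and not Dia not p) requires q and not Dia not p at every successor {c}.
    At c: q is true, not Dia not p is true, so q and not Dia not p is true.
      At c: Dia not p is false, so not Dia not p is true.
So Box (q and not Dia not p) is true at c.

Yes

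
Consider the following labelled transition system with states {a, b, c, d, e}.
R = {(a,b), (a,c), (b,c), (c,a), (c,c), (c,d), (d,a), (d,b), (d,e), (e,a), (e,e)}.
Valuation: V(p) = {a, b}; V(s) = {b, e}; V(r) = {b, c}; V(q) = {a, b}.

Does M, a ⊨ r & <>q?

At a: r is false, <>q is true, so r & <>q is false.
  At a: <>q requires q at some successor in {b, c}.
    q holds at b, so <>q is true at a.

No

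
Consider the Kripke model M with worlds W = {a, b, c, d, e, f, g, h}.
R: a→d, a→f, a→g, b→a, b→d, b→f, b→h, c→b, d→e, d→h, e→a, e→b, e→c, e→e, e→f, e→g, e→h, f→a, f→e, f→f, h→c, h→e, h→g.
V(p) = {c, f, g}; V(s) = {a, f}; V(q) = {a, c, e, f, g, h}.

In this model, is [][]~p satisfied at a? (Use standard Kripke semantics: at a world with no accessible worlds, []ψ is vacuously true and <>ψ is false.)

No

At a: [][]~p requires []~p at every successor {d, f, g}.
  []~p fails at f, so [][]~p is false at a.
    At f: []~p requires ~p at every successor {a, e, f}.
      ~p fails at f, so []~p is false at f.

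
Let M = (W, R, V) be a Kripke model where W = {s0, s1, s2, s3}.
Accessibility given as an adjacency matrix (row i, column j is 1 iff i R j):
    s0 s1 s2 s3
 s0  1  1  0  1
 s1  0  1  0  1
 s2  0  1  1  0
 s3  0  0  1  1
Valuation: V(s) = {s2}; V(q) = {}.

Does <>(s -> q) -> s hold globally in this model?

No

Let φ = <>(s -> q) -> s. Evaluate φ at each world:
  s0 (successors {s0, s1, s3}): φ is false.
  s1 (successors {s1, s3}): φ is false.
  s2 (successors {s1, s2}): φ is true.
  s3 (successors {s2, s3}): φ is false.
Detail at s0 (counterexample):
  At s0: <>(s -> q) is true, s is false, so <>(s -> q) -> s is false.
    At s0: <>(s -> q) requires s -> q at some successor in {s0, s1, s3}.
      s -> q holds at s0, so <>(s -> q) is true at s0.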